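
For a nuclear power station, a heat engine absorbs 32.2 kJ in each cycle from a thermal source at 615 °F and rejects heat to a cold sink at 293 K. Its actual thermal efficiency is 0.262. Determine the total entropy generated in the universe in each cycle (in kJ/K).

ΔS_univ ≈ 0.02717 kJ/K

T_H = 615 °F → (615 − 32) × 5/9 = 323.89 °C = 597.04 K.
W = η·Q_H = 0.262 × 32.2 = 8.436 kJ, so Q_C = Q_H − W = 23.76 kJ.
Reservoir entropy changes: ΔS_H = −Q_H/T_H = −32.2/597.04 = -0.05393 kJ/K and ΔS_C = +Q_C/T_C = 23.76/293.00 = 0.08110 kJ/K.
ΔS_univ = −Q_H/T_H + Q_C/T_C = 0.02717 kJ/K (> 0, since η = 0.262 < η_Carnot = 0.509).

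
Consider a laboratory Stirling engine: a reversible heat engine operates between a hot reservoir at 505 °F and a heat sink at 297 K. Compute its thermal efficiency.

η ≈ 0.446

T_H = 505 °F → (505 − 32) × 5/9 = 262.78 °C = 535.93 K.
η_rev = 1 − T_C/T_H = 1 − 297.00/535.93 = 0.446.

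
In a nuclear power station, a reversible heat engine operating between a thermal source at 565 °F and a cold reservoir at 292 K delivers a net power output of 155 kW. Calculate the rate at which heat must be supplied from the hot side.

Q̇_H ≈ 318 kW

T_H = 565 °F → (565 − 32) × 5/9 = 296.11 °C = 569.26 K.
The Carnot efficiency is η = 1 − T_C/T_H = 1 − 292.00/569.26 = 0.4871.
Q_H = W/η = 155/0.4871 = 318 kW.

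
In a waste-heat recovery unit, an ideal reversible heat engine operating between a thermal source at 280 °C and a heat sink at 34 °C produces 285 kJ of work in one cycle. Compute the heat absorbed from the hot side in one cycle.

T_H = 280 °C → 280 + 273.15 = 553.15 K.
T_C = 34 °C → 34 + 273.15 = 307.15 K.
The Carnot efficiency is η = 1 − T_C/T_H = 1 − 307.15/553.15 = 0.4447.
Q_H = W/η = 285/0.4447 = 641 kJ.

Q_H ≈ 641 kJ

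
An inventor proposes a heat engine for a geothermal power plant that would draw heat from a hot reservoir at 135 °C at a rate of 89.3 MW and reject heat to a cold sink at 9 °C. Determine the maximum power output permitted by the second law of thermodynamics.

T_H = 135 °C → 135 + 273.15 = 408.15 K.
T_C = 9 °C → 9 + 273.15 = 282.15 K.
The upper bound on efficiency is η_max = 1 − T_C/T_H = 1 − 282.15/408.15 = 0.3087.
W_max = η_max · Q_H = 0.3087 × 89.3 = 27.6 MW.

Ẇ_max ≈ 27.6 MW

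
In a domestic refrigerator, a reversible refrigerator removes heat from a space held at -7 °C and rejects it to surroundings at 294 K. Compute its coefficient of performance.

T_C = -7 °C → -7 + 273.15 = 266.15 K.
For a reversible refrigerator, COP_R = T_C/(T_H − T_C) = 266.15/(294.00 − 266.15) = 9.56.

COP_R ≈ 9.56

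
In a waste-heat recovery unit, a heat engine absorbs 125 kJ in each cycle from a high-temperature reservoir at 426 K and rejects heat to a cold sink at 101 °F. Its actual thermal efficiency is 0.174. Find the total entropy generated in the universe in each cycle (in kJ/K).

ΔS_univ ≈ 0.0381 kJ/K

T_C = 101 °F → (101 − 32) × 5/9 = 38.33 °C = 311.48 K.
W = η·Q_H = 0.174 × 125 = 21.75 kJ, so Q_C = Q_H − W = 103.2 kJ.
Entropy balance on the reservoirs: −Q_H/T_H = -0.2934 kJ/K, +Q_C/T_C = 0.3315 kJ/K.
ΔS_univ = −Q_H/T_H + Q_C/T_C = 0.0381 kJ/K (> 0, since η = 0.174 < η_Carnot = 0.269).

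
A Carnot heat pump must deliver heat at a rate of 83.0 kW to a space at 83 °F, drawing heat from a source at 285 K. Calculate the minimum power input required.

Ẇ_in ≈ 4.54 kW

T_H = 83 °F → (83 − 32) × 5/9 = 28.33 °C = 301.48 K.
COP_HP = T_H/(T_H − T_C) = 301.48/16.48 = 18.2902.
W = Q_H/COP_HP = 83.0/18.2902 = 4.54 kW.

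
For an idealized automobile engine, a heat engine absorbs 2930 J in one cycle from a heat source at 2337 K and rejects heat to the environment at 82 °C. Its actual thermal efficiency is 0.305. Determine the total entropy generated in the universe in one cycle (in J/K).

ΔS_univ ≈ 4.480 J/K

T_C = 82 °C → 82 + 273.15 = 355.15 K.
W = η·Q_H = 0.305 × 2930 = 893.6 J, so Q_C = Q_H − W = 2036 J.
The hot reservoir loses entropy Q_H/T_H = 2930/2337.00 = 1.254 J/K; the cold reservoir gains Q_C/T_C = 2036/355.15 = 5.734 J/K.
ΔS_univ = −Q_H/T_H + Q_C/T_C = 4.480 J/K (> 0, since η = 0.305 < η_Carnot = 0.848).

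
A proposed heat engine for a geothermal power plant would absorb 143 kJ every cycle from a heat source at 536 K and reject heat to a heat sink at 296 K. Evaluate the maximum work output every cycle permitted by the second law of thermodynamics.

W_max ≈ 64.0 kJ

The upper bound on efficiency is η_max = 1 − T_C/T_H = 1 − 296.00/536.00 = 0.4478.
W_max = η_max · Q_H = 0.4478 × 143 = 64.0 kJ.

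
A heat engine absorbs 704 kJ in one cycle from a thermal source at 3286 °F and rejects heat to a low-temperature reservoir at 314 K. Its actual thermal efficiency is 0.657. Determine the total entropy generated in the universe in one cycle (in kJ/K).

ΔS_univ ≈ 0.4307 kJ/K

T_H = 3286 °F → (3286 − 32) × 5/9 = 1807.78 °C = 2080.93 K.
W = η·Q_H = 0.657 × 704 = 462.5 kJ, so Q_C = Q_H − W = 241.5 kJ.
Entropy balance on the reservoirs: −Q_H/T_H = -0.3383 kJ/K, +Q_C/T_C = 0.7690 kJ/K.
ΔS_univ = −Q_H/T_H + Q_C/T_C = 0.4307 kJ/K (> 0, since η = 0.657 < η_Carnot = 0.849).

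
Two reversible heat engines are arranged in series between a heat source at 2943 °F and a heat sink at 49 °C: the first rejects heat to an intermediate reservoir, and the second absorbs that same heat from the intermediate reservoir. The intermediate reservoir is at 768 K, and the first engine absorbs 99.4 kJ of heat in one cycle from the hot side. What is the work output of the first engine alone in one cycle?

W₁ ≈ 59.0 kJ

T_H = 2943 °F → (2943 − 32) × 5/9 = 1617.22 °C = 1890.37 K.
T_C = 49 °C → 49 + 273.15 = 322.15 K.
First-stage efficiency η₁ = 1 − T_m/T_H = 1 − 768.00/1890.37 = 0.5937.
W₁ = η₁·Q_H = 0.5937 × 99.4 = 59.0 kJ.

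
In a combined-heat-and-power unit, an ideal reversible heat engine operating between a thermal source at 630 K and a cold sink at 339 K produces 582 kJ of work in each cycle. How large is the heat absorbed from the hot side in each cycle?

η_rev = 1 − T_C/T_H = 1 − 339.00/630.00 = 0.4619.
Q_H = W/η = 582/0.4619 = 1260 kJ.

Q_H ≈ 1260 kJ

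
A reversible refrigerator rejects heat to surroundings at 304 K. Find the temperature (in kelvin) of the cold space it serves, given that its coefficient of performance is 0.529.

COP_R = T_C/(T_H − T_C) ⇒ T_C = T_H·COP_R/(1 + COP_R) = 304.00 × 0.529/(1 + 0.529) = 105 K.

T_C ≈ 105 K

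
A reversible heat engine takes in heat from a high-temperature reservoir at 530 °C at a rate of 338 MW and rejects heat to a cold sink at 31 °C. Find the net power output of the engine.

T_H = 530 °C → 530 + 273.15 = 803.15 K.
T_C = 31 °C → 31 + 273.15 = 304.15 K.
Since the cycle is reversible, η = 1 − T_C/T_H = 1 − 304.15/803.15 = 0.6213.
W = η·Q_H = 0.6213 × 338 = 210 MW.

Ẇ ≈ 210 MW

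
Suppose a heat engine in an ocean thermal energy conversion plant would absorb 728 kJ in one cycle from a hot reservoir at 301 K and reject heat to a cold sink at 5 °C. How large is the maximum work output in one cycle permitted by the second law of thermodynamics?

T_C = 5 °C → 5 + 273.15 = 278.15 K.
No engine can exceed the Carnot limit: η_max = 1 − T_C/T_H = 1 − 278.15/301.00 = 0.0759.
W_max = η_max · Q_H = 0.0759 × 728 = 55.3 kJ.

W_max ≈ 55.3 kJ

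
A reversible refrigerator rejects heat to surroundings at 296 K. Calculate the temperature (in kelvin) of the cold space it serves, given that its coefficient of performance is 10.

COP_R = T_C/(T_H − T_C) ⇒ T_C = T_H·COP_R/(1 + COP_R) = 296.00 × 10/(1 + 10) = 269 K.

T_C ≈ 269 K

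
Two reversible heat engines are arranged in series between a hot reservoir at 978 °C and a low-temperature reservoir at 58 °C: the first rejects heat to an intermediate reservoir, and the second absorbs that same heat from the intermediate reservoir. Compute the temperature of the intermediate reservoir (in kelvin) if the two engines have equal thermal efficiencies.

T_H = 978 °C → 978 + 273.15 = 1251.15 K.
T_C = 58 °C → 58 + 273.15 = 331.15 K.
Equal efficiencies require 1 − T_m/T_H = 1 − T_C/T_m, i.e. T_m/T_H = T_C/T_m, so T_m = √(T_H·T_C) = √(1251.15 × 331.15) = 644 K.

T_m ≈ 644 K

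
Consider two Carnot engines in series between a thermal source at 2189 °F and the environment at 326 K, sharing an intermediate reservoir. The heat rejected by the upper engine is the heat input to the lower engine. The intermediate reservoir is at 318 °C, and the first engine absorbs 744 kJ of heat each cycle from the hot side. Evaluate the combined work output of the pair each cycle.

T_H = 2189 °F → (2189 − 32) × 5/9 = 1198.33 °C = 1471.48 K.
Two reversible stages in series are equivalent to a single Carnot engine between T_H and T_C, so η_total = 1 − T_C/T_H = 1 − 326.00/1471.48 = 0.7785.
W_total = η_total · Q_H = 0.7785 × 744 = 579 kJ.

W_total ≈ 579 kJ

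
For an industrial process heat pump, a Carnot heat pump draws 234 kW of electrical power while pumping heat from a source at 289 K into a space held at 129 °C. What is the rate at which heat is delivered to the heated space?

T_H = 129 °C → 129 + 273.15 = 402.15 K.
Reversible heating COP: COP_HP = T_H/(T_H − T_C) = 402.15/113.15 = 3.5541.
Q_H = COP_HP · W = 3.5541 × 234 = 832 kW.

Q̇_H ≈ 832 kW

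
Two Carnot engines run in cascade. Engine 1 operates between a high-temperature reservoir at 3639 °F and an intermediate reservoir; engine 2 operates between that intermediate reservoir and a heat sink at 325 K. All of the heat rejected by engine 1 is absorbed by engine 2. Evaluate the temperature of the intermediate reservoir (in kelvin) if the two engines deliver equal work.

T_H = 3639 °F → (3639 − 32) × 5/9 = 2003.89 °C = 2277.04 K.
For reversible stages Q_m = Q_H·(T_m/T_H). Setting W₁ = Q_H(1 − T_m/T_H) equal to W₂ = Q_m(1 − T_C/T_m) = Q_H·(T_m − T_C)/T_H gives T_H − T_m = T_m − T_C, so T_m = (T_H + T_C)/2 = (2277.04 + 325.00)/2 = 1300 K.

T_m ≈ 1300 K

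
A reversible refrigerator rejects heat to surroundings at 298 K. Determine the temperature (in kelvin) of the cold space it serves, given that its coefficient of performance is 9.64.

T_C ≈ 270.0 K

COP_R = T_C/(T_H − T_C) ⇒ T_C = T_H·COP_R/(1 + COP_R) = 298.00 × 9.64/(1 + 9.64) = 270.0 K.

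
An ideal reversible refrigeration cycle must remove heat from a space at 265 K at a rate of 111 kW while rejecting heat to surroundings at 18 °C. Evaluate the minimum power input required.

T_H = 18 °C → 18 + 273.15 = 291.15 K.
COP_R = T_C/(T_H − T_C) = 265.00/26.15 = 10.1338.
W = Q_C/COP_R = 111/10.1338 = 10.95 kW.

Ẇ_in ≈ 10.95 kW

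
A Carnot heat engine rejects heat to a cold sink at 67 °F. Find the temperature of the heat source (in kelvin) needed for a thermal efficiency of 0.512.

T_H ≈ 600 K

T_C = 67 °F → (67 − 32) × 5/9 = 19.44 °C = 292.59 K.
From η = 1 − T_C/T_H, solving for T_H gives T_H = T_C/(1 − η) = 292.59/(1 − 0.512) = 600 K.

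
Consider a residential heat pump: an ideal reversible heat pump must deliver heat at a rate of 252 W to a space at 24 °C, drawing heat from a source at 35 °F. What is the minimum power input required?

Ẇ_in ≈ 18.9 W

T_H = 24 °C → 24 + 273.15 = 297.15 K.
T_C = 35 °F → (35 − 32) × 5/9 = 1.67 °C = 274.82 K.
The Carnot heat-pump COP is COP_HP = T_H/(T_H − T_C) = 297.15/22.33 = 13.3052.
W = Q_H/COP_HP = 252/13.3052 = 18.9 W.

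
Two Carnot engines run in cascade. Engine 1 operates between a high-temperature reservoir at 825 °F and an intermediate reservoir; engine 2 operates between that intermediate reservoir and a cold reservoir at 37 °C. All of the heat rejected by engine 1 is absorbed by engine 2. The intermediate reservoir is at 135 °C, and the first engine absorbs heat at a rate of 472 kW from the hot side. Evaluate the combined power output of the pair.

T_H = 825 °F → (825 − 32) × 5/9 = 440.56 °C = 713.71 K.
T_C = 37 °C → 37 + 273.15 = 310.15 K.
Two reversible stages in series are equivalent to a single Carnot engine between T_H and T_C, so η_total = 1 − T_C/T_H = 1 − 310.15/713.71 = 0.5654.
W_total = η_total · Q_H = 0.5654 × 472 = 267 kW.

Ẇ_total ≈ 267 kW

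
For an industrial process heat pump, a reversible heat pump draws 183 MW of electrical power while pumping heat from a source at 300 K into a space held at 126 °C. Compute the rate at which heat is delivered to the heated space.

Q̇_H ≈ 737 MW

T_H = 126 °C → 126 + 273.15 = 399.15 K.
COP_HP = T_H/(T_H − T_C) = 399.15/99.15 = 4.0257.
Q_H = COP_HP · W = 4.0257 × 183 = 737 MW.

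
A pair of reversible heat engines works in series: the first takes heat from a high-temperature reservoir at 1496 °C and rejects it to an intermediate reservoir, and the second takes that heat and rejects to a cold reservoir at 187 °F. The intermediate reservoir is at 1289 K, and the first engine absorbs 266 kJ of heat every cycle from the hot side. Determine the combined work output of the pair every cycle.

T_H = 1496 °C → 1496 + 273.15 = 1769.15 K.
T_C = 187 °F → (187 − 32) × 5/9 = 86.11 °C = 359.26 K.
Two reversible stages in series are equivalent to a single Carnot engine between T_H and T_C, so η_total = 1 − T_C/T_H = 1 − 359.26/1769.15 = 0.7969.
W_total = η_total · Q_H = 0.7969 × 266 = 212 kJ.

W_total ≈ 212 kJ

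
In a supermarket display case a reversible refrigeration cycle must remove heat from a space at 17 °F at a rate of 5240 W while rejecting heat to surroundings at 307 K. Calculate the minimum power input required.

T_C = 17 °F → (17 − 32) × 5/9 = -8.33 °C = 264.82 K.
For a reversible refrigerator, COP_R = T_C/(T_H − T_C) = 264.82/42.18 = 6.2778.
W = Q_C/COP_R = 5240/6.2778 = 835 W.

Ẇ_in ≈ 835 W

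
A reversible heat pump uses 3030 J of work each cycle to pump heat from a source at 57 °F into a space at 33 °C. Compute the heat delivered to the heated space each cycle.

T_H = 33 °C → 33 + 273.15 = 306.15 K.
T_C = 57 °F → (57 − 32) × 5/9 = 13.89 °C = 287.04 K.
For a reversible heat pump, COP_HP = T_H/(T_H − T_C) = 306.15/19.11 = 16.0195.
Q_H = COP_HP · W = 16.0195 × 3030 = 48540 J.

Q_H ≈ 48540 J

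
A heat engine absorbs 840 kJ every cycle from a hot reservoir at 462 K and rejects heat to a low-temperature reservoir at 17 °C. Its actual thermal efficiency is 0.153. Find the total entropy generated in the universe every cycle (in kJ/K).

T_C = 17 °C → 17 + 273.15 = 290.15 K.
W = η·Q_H = 0.153 × 840 = 128.5 kJ, so Q_C = Q_H − W = 711.5 kJ.
The hot reservoir loses entropy Q_H/T_H = 840/462.00 = 1.818 kJ/K; the cold reservoir gains Q_C/T_C = 711.5/290.15 = 2.452 kJ/K.
ΔS_univ = −Q_H/T_H + Q_C/T_C = 0.6339 kJ/K (> 0, since η = 0.153 < η_Carnot = 0.372).

ΔS_univ ≈ 0.6339 kJ/K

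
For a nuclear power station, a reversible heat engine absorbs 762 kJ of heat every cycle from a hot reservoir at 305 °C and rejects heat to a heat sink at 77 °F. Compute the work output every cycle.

W ≈ 369 kJ

T_H = 305 °C → 305 + 273.15 = 578.15 K.
T_C = 77 °F → (77 − 32) × 5/9 = 25.00 °C = 298.15 K.
Since the cycle is reversible, η = 1 − T_C/T_H = 1 − 298.15/578.15 = 0.4843.
W = η·Q_H = 0.4843 × 762 = 369 kJ.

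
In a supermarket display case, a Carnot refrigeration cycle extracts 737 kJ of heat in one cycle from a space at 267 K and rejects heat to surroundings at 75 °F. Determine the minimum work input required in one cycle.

W_in ≈ 82.9 kJ

T_H = 75 °F → (75 − 32) × 5/9 = 23.89 °C = 297.04 K.
The reversible coefficient of performance is COP_R = T_C/(T_H − T_C) = 267.00/30.04 = 8.8885.
W = Q_C/COP_R = 737/8.8885 = 82.9 kJ.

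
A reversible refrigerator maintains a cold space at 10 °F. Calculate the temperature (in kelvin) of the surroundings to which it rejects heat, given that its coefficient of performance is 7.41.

T_H ≈ 296 K

T_C = 10 °F → (10 − 32) × 5/9 = -12.22 °C = 260.93 K.
COP_R = T_C/(T_H − T_C) ⇒ T_H = T_C·(1 + 1/COP_R) = 260.93 × (1 + 1/7.41) = 296 K.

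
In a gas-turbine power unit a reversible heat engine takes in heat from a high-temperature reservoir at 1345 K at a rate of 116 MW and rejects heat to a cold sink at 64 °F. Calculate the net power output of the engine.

T_C = 64 °F → (64 − 32) × 5/9 = 17.78 °C = 290.93 K.
The Carnot efficiency is η = 1 − T_C/T_H = 1 − 290.93/1345.00 = 0.7837.
W = η·Q_H = 0.7837 × 116 = 90.91 MW.

Ẇ ≈ 90.91 MW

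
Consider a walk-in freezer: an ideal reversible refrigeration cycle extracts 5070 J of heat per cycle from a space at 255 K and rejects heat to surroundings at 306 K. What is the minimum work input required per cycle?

COP_R = T_C/(T_H − T_C) = 255.00/51.00 = 5.0000.
W = Q_C/COP_R = 5070/5.0000 = 1010 J.

W_in ≈ 1010 J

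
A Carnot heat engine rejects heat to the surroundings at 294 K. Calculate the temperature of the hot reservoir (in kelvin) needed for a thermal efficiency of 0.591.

From η = 1 − T_C/T_H, solving for T_H gives T_H = T_C/(1 − η) = 294.00/(1 − 0.591) = 719 K.

T_H ≈ 719 K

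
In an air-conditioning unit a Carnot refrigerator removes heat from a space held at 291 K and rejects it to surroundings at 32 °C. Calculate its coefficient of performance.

COP_R ≈ 20.57

T_H = 32 °C → 32 + 273.15 = 305.15 K.
Carnot COP: COP_R = T_C/(T_H − T_C) = 291.00/(305.15 − 291.00) = 20.57.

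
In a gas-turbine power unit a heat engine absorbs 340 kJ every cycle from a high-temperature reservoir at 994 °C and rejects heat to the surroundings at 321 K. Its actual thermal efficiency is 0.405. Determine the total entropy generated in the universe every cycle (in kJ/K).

T_H = 994 °C → 994 + 273.15 = 1267.15 K.
W = η·Q_H = 0.405 × 340 = 137.7 kJ, so Q_C = Q_H − W = 202.3 kJ.
Entropy balance on the reservoirs: −Q_H/T_H = -0.2683 kJ/K, +Q_C/T_C = 0.6302 kJ/K.
ΔS_univ = −Q_H/T_H + Q_C/T_C = 0.362 kJ/K (> 0, since η = 0.405 < η_Carnot = 0.747).

ΔS_univ ≈ 0.362 kJ/K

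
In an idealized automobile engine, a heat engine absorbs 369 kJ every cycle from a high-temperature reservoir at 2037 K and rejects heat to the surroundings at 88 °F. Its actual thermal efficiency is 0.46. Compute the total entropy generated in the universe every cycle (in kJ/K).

ΔS_univ ≈ 0.474 kJ/K

T_C = 88 °F → (88 − 32) × 5/9 = 31.11 °C = 304.26 K.
W = η·Q_H = 0.46 × 369 = 169.7 kJ, so Q_C = Q_H − W = 199.3 kJ.
Entropy balance on the reservoirs: −Q_H/T_H = -0.1811 kJ/K, +Q_C/T_C = 0.6549 kJ/K.
ΔS_univ = −Q_H/T_H + Q_C/T_C = 0.474 kJ/K (> 0, since η = 0.46 < η_Carnot = 0.851).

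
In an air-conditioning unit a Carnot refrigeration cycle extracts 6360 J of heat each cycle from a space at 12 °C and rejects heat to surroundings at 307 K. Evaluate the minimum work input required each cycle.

T_C = 12 °C → 12 + 273.15 = 285.15 K.
For a reversible refrigerator, COP_R = T_C/(T_H − T_C) = 285.15/21.85 = 13.0503.
W = Q_C/COP_R = 6360/13.0503 = 487.3 J.

W_in ≈ 487.3 J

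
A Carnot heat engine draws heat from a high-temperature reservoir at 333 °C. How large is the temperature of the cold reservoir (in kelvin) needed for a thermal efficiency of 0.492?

T_C ≈ 307.9 K

T_H = 333 °C → 333 + 273.15 = 606.15 K.
From η = 1 − T_C/T_H, T_C = T_H·(1 − η) = 606.15 × (1 − 0.492) = 307.9 K.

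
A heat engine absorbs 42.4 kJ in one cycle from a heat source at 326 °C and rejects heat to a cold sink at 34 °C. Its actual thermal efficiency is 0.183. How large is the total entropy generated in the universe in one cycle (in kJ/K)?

ΔS_univ ≈ 0.0420 kJ/K

T_H = 326 °C → 326 + 273.15 = 599.15 K.
T_C = 34 °C → 34 + 273.15 = 307.15 K.
W = η·Q_H = 0.183 × 42.4 = 7.759 kJ, so Q_C = Q_H − W = 34.64 kJ.
The hot reservoir loses entropy Q_H/T_H = 42.4/599.15 = 0.07077 kJ/K; the cold reservoir gains Q_C/T_C = 34.64/307.15 = 0.1128 kJ/K.
ΔS_univ = −Q_H/T_H + Q_C/T_C = 0.0420 kJ/K (> 0, since η = 0.183 < η_Carnot = 0.487).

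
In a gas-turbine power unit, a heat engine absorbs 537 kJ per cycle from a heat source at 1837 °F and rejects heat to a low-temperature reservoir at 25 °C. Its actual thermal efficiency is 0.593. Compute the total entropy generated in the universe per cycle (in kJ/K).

ΔS_univ ≈ 0.312 kJ/K

T_H = 1837 °F → (1837 − 32) × 5/9 = 1002.78 °C = 1275.93 K.
T_C = 25 °C → 25 + 273.15 = 298.15 K.
W = η·Q_H = 0.593 × 537 = 318.4 kJ, so Q_C = Q_H − W = 218.6 kJ.
The hot reservoir loses entropy Q_H/T_H = 537/1275.93 = 0.4209 kJ/K; the cold reservoir gains Q_C/T_C = 218.6/298.15 = 0.7331 kJ/K.
ΔS_univ = −Q_H/T_H + Q_C/T_C = 0.312 kJ/K (> 0, since η = 0.593 < η_Carnot = 0.766).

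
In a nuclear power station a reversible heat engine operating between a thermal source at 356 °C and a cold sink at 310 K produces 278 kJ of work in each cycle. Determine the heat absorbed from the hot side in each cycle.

T_H = 356 °C → 356 + 273.15 = 629.15 K.
Carnot efficiency: η = 1 − T_C/T_H = 1 − 310.00/629.15 = 0.5073.
Q_H = W/η = 278/0.5073 = 548.0 kJ.

Q_H ≈ 548.0 kJ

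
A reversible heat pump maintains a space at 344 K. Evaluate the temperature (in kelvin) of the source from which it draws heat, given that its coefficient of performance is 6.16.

T_C ≈ 288 K

COP_HP = T_H/(T_H − T_C) ⇒ T_C = T_H·(COP_HP − 1)/COP_HP = 344.00 × (6.16 − 1)/6.16 = 288 K.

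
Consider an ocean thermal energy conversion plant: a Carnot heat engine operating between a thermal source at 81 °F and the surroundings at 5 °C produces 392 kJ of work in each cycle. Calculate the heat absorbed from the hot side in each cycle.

T_H = 81 °F → (81 − 32) × 5/9 = 27.22 °C = 300.37 K.
T_C = 5 °C → 5 + 273.15 = 278.15 K.
For a reversible engine, η = 1 − T_C/T_H = 1 − 278.15/300.37 = 0.0740.
Q_H = W/η = 392/0.0740 = 5299 kJ.

Q_H ≈ 5299 kJ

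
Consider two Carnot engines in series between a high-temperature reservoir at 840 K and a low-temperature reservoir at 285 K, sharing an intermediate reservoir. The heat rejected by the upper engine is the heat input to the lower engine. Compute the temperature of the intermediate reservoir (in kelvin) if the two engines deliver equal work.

For reversible stages Q_m = Q_H·(T_m/T_H). Setting W₁ = Q_H(1 − T_m/T_H) equal to W₂ = Q_m(1 − T_C/T_m) = Q_H·(T_m − T_C)/T_H gives T_H − T_m = T_m − T_C, so T_m = (T_H + T_C)/2 = (840.00 + 285.00)/2 = 562 K.

T_m ≈ 562 K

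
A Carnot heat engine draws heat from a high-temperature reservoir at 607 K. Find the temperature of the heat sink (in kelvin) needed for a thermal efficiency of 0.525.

T_C ≈ 288.3 K

From η = 1 − T_C/T_H, T_C = T_H·(1 − η) = 607.00 × (1 − 0.525) = 288.3 K.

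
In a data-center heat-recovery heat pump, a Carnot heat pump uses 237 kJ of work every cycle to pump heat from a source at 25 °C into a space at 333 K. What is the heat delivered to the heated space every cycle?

Q_H ≈ 2265 kJ

T_C = 25 °C → 25 + 273.15 = 298.15 K.
COP_HP = T_H/(T_H − T_C) = 333.00/34.85 = 9.5552.
Q_H = COP_HP · W = 9.5552 × 237 = 2265 kJ.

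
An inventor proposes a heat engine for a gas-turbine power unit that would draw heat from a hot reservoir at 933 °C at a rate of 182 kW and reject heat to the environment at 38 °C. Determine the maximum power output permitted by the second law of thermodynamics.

T_H = 933 °C → 933 + 273.15 = 1206.15 K.
T_C = 38 °C → 38 + 273.15 = 311.15 K.
The upper bound on efficiency is η_max = 1 − T_C/T_H = 1 − 311.15/1206.15 = 0.7420.
W_max = η_max · Q_H = 0.7420 × 182 = 135 kW.

Ẇ_max ≈ 135 kW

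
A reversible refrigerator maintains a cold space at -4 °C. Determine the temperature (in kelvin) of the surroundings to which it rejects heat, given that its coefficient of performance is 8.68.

T_C = -4 °C → -4 + 273.15 = 269.15 K.
COP_R = T_C/(T_H − T_C) ⇒ T_H = T_C·(1 + 1/COP_R) = 269.15 × (1 + 1/8.68) = 300 K.

T_H ≈ 300 K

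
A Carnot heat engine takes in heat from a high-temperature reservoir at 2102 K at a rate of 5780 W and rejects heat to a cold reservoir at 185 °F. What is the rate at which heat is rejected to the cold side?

T_C = 185 °F → (185 − 32) × 5/9 = 85.00 °C = 358.15 K.
Since the cycle is reversible, η = 1 − T_C/T_H = 1 − 358.15/2102.00 = 0.8296.
For a reversible cycle Q_C/Q_H = T_C/T_H, so Q_C = 5780 × 358.15/2102.00 = 984.8 W.

Q̇_C ≈ 984.8 W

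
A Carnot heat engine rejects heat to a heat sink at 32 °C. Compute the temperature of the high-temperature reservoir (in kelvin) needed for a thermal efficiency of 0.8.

T_C = 32 °C → 32 + 273.15 = 305.15 K.
From η = 1 − T_C/T_H, solving for T_H gives T_H = T_C/(1 − η) = 305.15/(1 − 0.8) = 1530 K.

T_H ≈ 1530 K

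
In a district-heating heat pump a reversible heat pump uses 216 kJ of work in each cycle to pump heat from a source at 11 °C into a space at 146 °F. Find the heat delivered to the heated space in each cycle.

T_H = 146 °F → (146 − 32) × 5/9 = 63.33 °C = 336.48 K.
T_C = 11 °C → 11 + 273.15 = 284.15 K.
Reversible heating COP: COP_HP = T_H/(T_H − T_C) = 336.48/52.33 = 6.4296.
Q_H = COP_HP · W = 6.4296 × 216 = 1389 kJ.

Q_H ≈ 1389 kJ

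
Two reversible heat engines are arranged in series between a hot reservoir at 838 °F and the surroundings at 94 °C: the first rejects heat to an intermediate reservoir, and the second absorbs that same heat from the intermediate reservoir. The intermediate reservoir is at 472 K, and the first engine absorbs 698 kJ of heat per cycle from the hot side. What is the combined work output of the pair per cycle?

T_H = 838 °F → (838 − 32) × 5/9 = 447.78 °C = 720.93 K.
T_C = 94 °C → 94 + 273.15 = 367.15 K.
Two reversible stages in series are equivalent to a single Carnot engine between T_H and T_C, so η_total = 1 − T_C/T_H = 1 − 367.15/720.93 = 0.4907.
W_total = η_total · Q_H = 0.4907 × 698 = 343 kJ.

W_total ≈ 343 kJ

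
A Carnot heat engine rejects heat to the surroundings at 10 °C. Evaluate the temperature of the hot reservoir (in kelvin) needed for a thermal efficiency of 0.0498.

T_H ≈ 298 K

T_C = 10 °C → 10 + 273.15 = 283.15 K.
From η = 1 − T_C/T_H, solving for T_H gives T_H = T_C/(1 − η) = 283.15/(1 − 0.0498) = 298 K.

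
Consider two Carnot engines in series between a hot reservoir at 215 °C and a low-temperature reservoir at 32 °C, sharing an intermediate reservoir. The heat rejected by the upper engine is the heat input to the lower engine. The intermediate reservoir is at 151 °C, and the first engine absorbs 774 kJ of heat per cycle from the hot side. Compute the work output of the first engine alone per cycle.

T_H = 215 °C → 215 + 273.15 = 488.15 K.
T_C = 32 °C → 32 + 273.15 = 305.15 K.
T_m = 151 °C → 151 + 273.15 = 424.15 K.
First-stage efficiency η₁ = 1 − T_m/T_H = 1 − 424.15/488.15 = 0.1311.
W₁ = η₁·Q_H = 0.1311 × 774 = 101.5 kJ.

W₁ ≈ 101.5 kJ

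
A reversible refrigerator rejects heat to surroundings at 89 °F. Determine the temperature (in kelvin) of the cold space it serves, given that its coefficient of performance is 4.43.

T_C ≈ 248.7 K

T_H = 89 °F → (89 − 32) × 5/9 = 31.67 °C = 304.82 K.
COP_R = T_C/(T_H − T_C) ⇒ T_C = T_H·COP_R/(1 + COP_R) = 304.82 × 4.43/(1 + 4.43) = 248.7 K.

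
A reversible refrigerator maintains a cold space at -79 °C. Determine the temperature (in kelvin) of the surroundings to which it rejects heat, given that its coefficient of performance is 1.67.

T_H ≈ 310 K

T_C = -79 °C → -79 + 273.15 = 194.15 K.
COP_R = T_C/(T_H − T_C) ⇒ T_H = T_C·(1 + 1/COP_R) = 194.15 × (1 + 1/1.67) = 310 K.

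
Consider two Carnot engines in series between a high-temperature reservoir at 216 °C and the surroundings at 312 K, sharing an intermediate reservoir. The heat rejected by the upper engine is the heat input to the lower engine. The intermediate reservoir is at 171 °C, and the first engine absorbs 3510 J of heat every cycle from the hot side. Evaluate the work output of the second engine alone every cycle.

W₂ ≈ 948 J

T_H = 216 °C → 216 + 273.15 = 489.15 K.
T_m = 171 °C → 171 + 273.15 = 444.15 K.
Heat entering the second stage: Q_m = Q_H·(T_m/T_H) = 3510 × 444.15/489.15 = 3190 J.
Second-stage efficiency η₂ = 1 − T_C/T_m = 1 − 312.00/444.15 = 0.2975, so W₂ = η₂·Q_m = 948 J.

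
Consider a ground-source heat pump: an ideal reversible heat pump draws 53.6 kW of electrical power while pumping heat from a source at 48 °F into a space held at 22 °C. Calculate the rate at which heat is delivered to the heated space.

T_H = 22 °C → 22 + 273.15 = 295.15 K.
T_C = 48 °F → (48 − 32) × 5/9 = 8.89 °C = 282.04 K.
COP_HP = T_H/(T_H − T_C) = 295.15/13.11 = 22.5114.
Q_H = COP_HP · W = 22.5114 × 53.6 = 1210 kW.

Q̇_H ≈ 1210 kW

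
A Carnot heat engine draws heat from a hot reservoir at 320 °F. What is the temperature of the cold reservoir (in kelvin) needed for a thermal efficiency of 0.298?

T_H = 320 °F → (320 − 32) × 5/9 = 160.00 °C = 433.15 K.
From η = 1 − T_C/T_H, T_C = T_H·(1 − η) = 433.15 × (1 − 0.298) = 304.1 K.

T_C ≈ 304.1 K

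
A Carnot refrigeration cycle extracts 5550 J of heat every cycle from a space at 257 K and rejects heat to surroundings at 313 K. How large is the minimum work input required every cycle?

COP_R = T_C/(T_H − T_C) = 257.00/56.00 = 4.5893.
W = Q_C/COP_R = 5550/4.5893 = 1209 J.

W_in ≈ 1209 J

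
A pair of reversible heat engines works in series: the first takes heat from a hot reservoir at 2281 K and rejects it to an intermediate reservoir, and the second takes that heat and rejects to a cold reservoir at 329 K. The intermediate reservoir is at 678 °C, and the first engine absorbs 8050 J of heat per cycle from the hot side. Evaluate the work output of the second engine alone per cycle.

T_m = 678 °C → 678 + 273.15 = 951.15 K.
Heat entering the second stage: Q_m = Q_H·(T_m/T_H) = 8050 × 951.15/2281.00 = 3360 J.
Second-stage efficiency η₂ = 1 − T_C/T_m = 1 − 329.00/951.15 = 0.6541, so W₂ = η₂·Q_m = 2200 J.

W₂ ≈ 2200 J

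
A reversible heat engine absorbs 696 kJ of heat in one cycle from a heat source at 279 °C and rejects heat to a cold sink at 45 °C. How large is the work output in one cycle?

W ≈ 295.0 kJ

T_H = 279 °C → 279 + 273.15 = 552.15 K.
T_C = 45 °C → 45 + 273.15 = 318.15 K.
η_rev = 1 − T_C/T_H = 1 − 318.15/552.15 = 0.4238.
W = η·Q_H = 0.4238 × 696 = 295.0 kJ.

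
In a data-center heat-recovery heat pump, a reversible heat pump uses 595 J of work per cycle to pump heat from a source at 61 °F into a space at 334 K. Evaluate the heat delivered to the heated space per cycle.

Q_H ≈ 4440 J

T_C = 61 °F → (61 − 32) × 5/9 = 16.11 °C = 289.26 K.
COP_HP = T_H/(T_H − T_C) = 334.00/44.74 = 7.4655.
Q_H = COP_HP · W = 7.4655 × 595 = 4440 J.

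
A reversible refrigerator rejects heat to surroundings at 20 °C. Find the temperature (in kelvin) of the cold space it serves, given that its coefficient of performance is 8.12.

T_H = 20 °C → 20 + 273.15 = 293.15 K.
COP_R = T_C/(T_H − T_C) ⇒ T_C = T_H·COP_R/(1 + COP_R) = 293.15 × 8.12/(1 + 8.12) = 261.0 K.

T_C ≈ 261.0 K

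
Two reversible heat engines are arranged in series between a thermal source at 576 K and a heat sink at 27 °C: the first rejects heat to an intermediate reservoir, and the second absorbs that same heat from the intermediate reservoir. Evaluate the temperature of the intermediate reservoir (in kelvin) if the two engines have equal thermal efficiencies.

T_C = 27 °C → 27 + 273.15 = 300.15 K.
Equal efficiencies require 1 − T_m/T_H = 1 − T_C/T_m, i.e. T_m/T_H = T_C/T_m, so T_m = √(T_H·T_C) = √(576.00 × 300.15) = 416 K.

T_m ≈ 416 K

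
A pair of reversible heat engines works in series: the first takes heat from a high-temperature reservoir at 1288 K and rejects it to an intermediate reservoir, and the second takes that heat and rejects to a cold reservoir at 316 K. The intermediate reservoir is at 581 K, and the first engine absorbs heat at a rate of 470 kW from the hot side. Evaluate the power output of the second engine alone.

Heat entering the second stage: Q_m = Q_H·(T_m/T_H) = 470 × 581.00/1288.00 = 212 kW.
Second-stage efficiency η₂ = 1 − T_C/T_m = 1 − 316.00/581.00 = 0.4561, so W₂ = η₂·Q_m = 96.7 kW.

Ẇ₂ ≈ 96.7 kW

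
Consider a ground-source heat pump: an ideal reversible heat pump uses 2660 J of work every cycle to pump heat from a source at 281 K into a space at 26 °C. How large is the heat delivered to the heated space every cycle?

Q_H ≈ 43840 J

T_H = 26 °C → 26 + 273.15 = 299.15 K.
For a reversible heat pump, COP_HP = T_H/(T_H − T_C) = 299.15/18.15 = 16.4821.
Q_H = COP_HP · W = 16.4821 × 2660 = 43840 J.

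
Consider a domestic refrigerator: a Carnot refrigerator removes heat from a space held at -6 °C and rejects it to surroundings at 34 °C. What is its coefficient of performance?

COP_R ≈ 6.679

T_H = 34 °C → 34 + 273.15 = 307.15 K.
T_C = -6 °C → -6 + 273.15 = 267.15 K.
COP_R = T_C/(T_H − T_C) = 267.15/(307.15 − 267.15) = 6.679.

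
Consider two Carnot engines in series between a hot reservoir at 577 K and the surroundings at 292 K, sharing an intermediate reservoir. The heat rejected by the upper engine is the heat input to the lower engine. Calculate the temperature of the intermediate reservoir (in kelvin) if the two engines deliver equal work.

For reversible stages Q_m = Q_H·(T_m/T_H). Setting W₁ = Q_H(1 − T_m/T_H) equal to W₂ = Q_m(1 − T_C/T_m) = Q_H·(T_m − T_C)/T_H gives T_H − T_m = T_m − T_C, so T_m = (T_H + T_C)/2 = (577.00 + 292.00)/2 = 434 K.

T_m ≈ 434 K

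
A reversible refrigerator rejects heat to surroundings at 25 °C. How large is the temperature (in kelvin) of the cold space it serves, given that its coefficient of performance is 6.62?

T_H = 25 °C → 25 + 273.15 = 298.15 K.
COP_R = T_C/(T_H − T_C) ⇒ T_C = T_H·COP_R/(1 + COP_R) = 298.15 × 6.62/(1 + 6.62) = 259 K.

T_C ≈ 259 K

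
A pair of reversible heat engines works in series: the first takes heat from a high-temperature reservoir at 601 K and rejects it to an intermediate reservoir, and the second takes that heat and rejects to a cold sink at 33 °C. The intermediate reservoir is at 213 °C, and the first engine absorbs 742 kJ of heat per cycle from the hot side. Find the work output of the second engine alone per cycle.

T_C = 33 °C → 33 + 273.15 = 306.15 K.
T_m = 213 °C → 213 + 273.15 = 486.15 K.
Heat entering the second stage: Q_m = Q_H·(T_m/T_H) = 742 × 486.15/601.00 = 600 kJ.
Second-stage efficiency η₂ = 1 − T_C/T_m = 1 − 306.15/486.15 = 0.3703, so W₂ = η₂·Q_m = 222 kJ.

W₂ ≈ 222 kJ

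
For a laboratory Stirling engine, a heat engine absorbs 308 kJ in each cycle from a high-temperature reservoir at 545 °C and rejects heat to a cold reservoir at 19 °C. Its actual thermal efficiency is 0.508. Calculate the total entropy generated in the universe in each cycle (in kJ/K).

ΔS_univ ≈ 0.142 kJ/K

T_H = 545 °C → 545 + 273.15 = 818.15 K.
T_C = 19 °C → 19 + 273.15 = 292.15 K.
W = η·Q_H = 0.508 × 308 = 156.5 kJ, so Q_C = Q_H − W = 151.5 kJ.
The hot reservoir loses entropy Q_H/T_H = 308/818.15 = 0.3765 kJ/K; the cold reservoir gains Q_C/T_C = 151.5/292.15 = 0.5187 kJ/K.
ΔS_univ = −Q_H/T_H + Q_C/T_C = 0.142 kJ/K (> 0, since η = 0.508 < η_Carnot = 0.643).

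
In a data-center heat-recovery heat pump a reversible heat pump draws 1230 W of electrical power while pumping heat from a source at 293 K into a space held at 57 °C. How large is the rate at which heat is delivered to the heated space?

Q̇_H ≈ 10900 W

T_H = 57 °C → 57 + 273.15 = 330.15 K.
COP_HP = T_H/(T_H − T_C) = 330.15/37.15 = 8.8869.
Q_H = COP_HP · W = 8.8869 × 1230 = 10900 W.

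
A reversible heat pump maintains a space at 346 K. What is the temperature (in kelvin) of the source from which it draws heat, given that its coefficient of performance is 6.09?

T_C ≈ 289 K

COP_HP = T_H/(T_H − T_C) ⇒ T_C = T_H·(COP_HP − 1)/COP_HP = 346.00 × (6.09 − 1)/6.09 = 289 K.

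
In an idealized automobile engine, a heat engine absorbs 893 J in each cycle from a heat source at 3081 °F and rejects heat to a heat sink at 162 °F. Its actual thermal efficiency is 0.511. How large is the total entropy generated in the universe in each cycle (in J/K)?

T_H = 3081 °F → (3081 − 32) × 5/9 = 1693.89 °C = 1967.04 K.
T_C = 162 °F → (162 − 32) × 5/9 = 72.22 °C = 345.37 K.
W = η·Q_H = 0.511 × 893 = 456.3 J, so Q_C = Q_H − W = 436.7 J.
Entropy balance on the reservoirs: −Q_H/T_H = -0.4540 J/K, +Q_C/T_C = 1.264 J/K.
ΔS_univ = −Q_H/T_H + Q_C/T_C = 0.8104 J/K (> 0, since η = 0.511 < η_Carnot = 0.824).

ΔS_univ ≈ 0.8104 J/K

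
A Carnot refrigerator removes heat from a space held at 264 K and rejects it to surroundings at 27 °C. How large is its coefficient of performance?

COP_R ≈ 7.30

T_H = 27 °C → 27 + 273.15 = 300.15 K.
For a reversible refrigerator, COP_R = T_C/(T_H − T_C) = 264.00/(300.15 − 264.00) = 7.30.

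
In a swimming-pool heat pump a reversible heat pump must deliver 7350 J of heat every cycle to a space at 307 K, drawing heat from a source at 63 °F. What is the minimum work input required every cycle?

W_in ≈ 398 J

T_C = 63 °F → (63 − 32) × 5/9 = 17.22 °C = 290.37 K.
For a reversible heat pump, COP_HP = T_H/(T_H − T_C) = 307.00/16.63 = 18.4631.
W = Q_H/COP_HP = 7350/18.4631 = 398 J.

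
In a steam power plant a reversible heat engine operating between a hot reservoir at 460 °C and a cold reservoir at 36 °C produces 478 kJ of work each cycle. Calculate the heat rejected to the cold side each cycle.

Q_C ≈ 349 kJ

T_H = 460 °C → 460 + 273.15 = 733.15 K.
T_C = 36 °C → 36 + 273.15 = 309.15 K.
Since the cycle is reversible, η = 1 − T_C/T_H = 1 − 309.15/733.15 = 0.5783.
Since Q_C/Q_H = T_C/T_H and Q_H = W/η, Q_C = W·T_C/(T_H − T_C) = 478 × 309.15/424.00 = 349 kJ.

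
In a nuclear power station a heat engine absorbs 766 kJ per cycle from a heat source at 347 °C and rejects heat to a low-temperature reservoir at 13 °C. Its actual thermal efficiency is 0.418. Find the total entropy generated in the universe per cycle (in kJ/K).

T_H = 347 °C → 347 + 273.15 = 620.15 K.
T_C = 13 °C → 13 + 273.15 = 286.15 K.
W = η·Q_H = 0.418 × 766 = 320.2 kJ, so Q_C = Q_H − W = 445.8 kJ.
The hot reservoir loses entropy Q_H/T_H = 766/620.15 = 1.235 kJ/K; the cold reservoir gains Q_C/T_C = 445.8/286.15 = 1.558 kJ/K.
ΔS_univ = −Q_H/T_H + Q_C/T_C = 0.323 kJ/K (> 0, since η = 0.418 < η_Carnot = 0.539).

ΔS_univ ≈ 0.323 kJ/K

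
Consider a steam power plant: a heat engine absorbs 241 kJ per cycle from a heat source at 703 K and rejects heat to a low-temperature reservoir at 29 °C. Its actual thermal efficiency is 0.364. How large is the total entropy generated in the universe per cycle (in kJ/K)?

T_C = 29 °C → 29 + 273.15 = 302.15 K.
W = η·Q_H = 0.364 × 241 = 87.72 kJ, so Q_C = Q_H − W = 153.3 kJ.
The hot reservoir loses entropy Q_H/T_H = 241/703.00 = 0.3428 kJ/K; the cold reservoir gains Q_C/T_C = 153.3/302.15 = 0.5073 kJ/K.
ΔS_univ = −Q_H/T_H + Q_C/T_C = 0.164 kJ/K (> 0, since η = 0.364 < η_Carnot = 0.570).

ΔS_univ ≈ 0.164 kJ/K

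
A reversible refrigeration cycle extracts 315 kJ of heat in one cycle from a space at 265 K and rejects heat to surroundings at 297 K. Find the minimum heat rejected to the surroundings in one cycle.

For a reversible cycle Q_H/Q_C = T_H/T_C, so Q_H = Q_C·T_H/T_C = 315 × 297.00/265.00 = 353 kJ.

Q_H ≈ 353 kJ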